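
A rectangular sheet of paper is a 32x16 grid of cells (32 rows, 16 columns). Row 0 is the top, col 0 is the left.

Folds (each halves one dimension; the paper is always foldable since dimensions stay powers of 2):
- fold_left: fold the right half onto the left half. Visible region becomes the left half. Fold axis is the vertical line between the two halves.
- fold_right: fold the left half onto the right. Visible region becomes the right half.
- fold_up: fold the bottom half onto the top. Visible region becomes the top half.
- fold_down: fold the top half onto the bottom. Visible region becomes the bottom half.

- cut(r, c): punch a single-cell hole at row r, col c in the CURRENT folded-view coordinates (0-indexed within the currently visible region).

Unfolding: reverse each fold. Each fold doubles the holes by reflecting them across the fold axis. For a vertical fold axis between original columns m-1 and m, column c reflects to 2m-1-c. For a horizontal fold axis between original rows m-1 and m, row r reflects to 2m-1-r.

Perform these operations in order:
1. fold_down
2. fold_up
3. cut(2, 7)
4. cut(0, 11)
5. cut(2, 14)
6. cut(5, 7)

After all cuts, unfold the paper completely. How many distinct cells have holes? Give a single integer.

Op 1 fold_down: fold axis h@16; visible region now rows[16,32) x cols[0,16) = 16x16
Op 2 fold_up: fold axis h@24; visible region now rows[16,24) x cols[0,16) = 8x16
Op 3 cut(2, 7): punch at orig (18,7); cuts so far [(18, 7)]; region rows[16,24) x cols[0,16) = 8x16
Op 4 cut(0, 11): punch at orig (16,11); cuts so far [(16, 11), (18, 7)]; region rows[16,24) x cols[0,16) = 8x16
Op 5 cut(2, 14): punch at orig (18,14); cuts so far [(16, 11), (18, 7), (18, 14)]; region rows[16,24) x cols[0,16) = 8x16
Op 6 cut(5, 7): punch at orig (21,7); cuts so far [(16, 11), (18, 7), (18, 14), (21, 7)]; region rows[16,24) x cols[0,16) = 8x16
Unfold 1 (reflect across h@24): 8 holes -> [(16, 11), (18, 7), (18, 14), (21, 7), (26, 7), (29, 7), (29, 14), (31, 11)]
Unfold 2 (reflect across h@16): 16 holes -> [(0, 11), (2, 7), (2, 14), (5, 7), (10, 7), (13, 7), (13, 14), (15, 11), (16, 11), (18, 7), (18, 14), (21, 7), (26, 7), (29, 7), (29, 14), (31, 11)]

Answer: 16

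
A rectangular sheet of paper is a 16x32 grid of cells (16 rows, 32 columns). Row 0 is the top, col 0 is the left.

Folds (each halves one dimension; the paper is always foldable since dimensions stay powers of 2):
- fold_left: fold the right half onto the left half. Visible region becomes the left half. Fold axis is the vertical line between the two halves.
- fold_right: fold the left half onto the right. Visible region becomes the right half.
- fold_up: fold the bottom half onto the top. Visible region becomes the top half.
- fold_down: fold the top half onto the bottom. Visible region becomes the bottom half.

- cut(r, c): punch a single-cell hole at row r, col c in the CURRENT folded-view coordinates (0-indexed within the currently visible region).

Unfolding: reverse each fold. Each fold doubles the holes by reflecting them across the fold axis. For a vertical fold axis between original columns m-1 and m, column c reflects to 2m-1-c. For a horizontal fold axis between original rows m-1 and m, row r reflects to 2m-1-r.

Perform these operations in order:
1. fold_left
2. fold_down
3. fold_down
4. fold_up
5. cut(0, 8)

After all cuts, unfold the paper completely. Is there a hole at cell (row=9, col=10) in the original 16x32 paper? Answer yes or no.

Answer: no

Derivation:
Op 1 fold_left: fold axis v@16; visible region now rows[0,16) x cols[0,16) = 16x16
Op 2 fold_down: fold axis h@8; visible region now rows[8,16) x cols[0,16) = 8x16
Op 3 fold_down: fold axis h@12; visible region now rows[12,16) x cols[0,16) = 4x16
Op 4 fold_up: fold axis h@14; visible region now rows[12,14) x cols[0,16) = 2x16
Op 5 cut(0, 8): punch at orig (12,8); cuts so far [(12, 8)]; region rows[12,14) x cols[0,16) = 2x16
Unfold 1 (reflect across h@14): 2 holes -> [(12, 8), (15, 8)]
Unfold 2 (reflect across h@12): 4 holes -> [(8, 8), (11, 8), (12, 8), (15, 8)]
Unfold 3 (reflect across h@8): 8 holes -> [(0, 8), (3, 8), (4, 8), (7, 8), (8, 8), (11, 8), (12, 8), (15, 8)]
Unfold 4 (reflect across v@16): 16 holes -> [(0, 8), (0, 23), (3, 8), (3, 23), (4, 8), (4, 23), (7, 8), (7, 23), (8, 8), (8, 23), (11, 8), (11, 23), (12, 8), (12, 23), (15, 8), (15, 23)]
Holes: [(0, 8), (0, 23), (3, 8), (3, 23), (4, 8), (4, 23), (7, 8), (7, 23), (8, 8), (8, 23), (11, 8), (11, 23), (12, 8), (12, 23), (15, 8), (15, 23)]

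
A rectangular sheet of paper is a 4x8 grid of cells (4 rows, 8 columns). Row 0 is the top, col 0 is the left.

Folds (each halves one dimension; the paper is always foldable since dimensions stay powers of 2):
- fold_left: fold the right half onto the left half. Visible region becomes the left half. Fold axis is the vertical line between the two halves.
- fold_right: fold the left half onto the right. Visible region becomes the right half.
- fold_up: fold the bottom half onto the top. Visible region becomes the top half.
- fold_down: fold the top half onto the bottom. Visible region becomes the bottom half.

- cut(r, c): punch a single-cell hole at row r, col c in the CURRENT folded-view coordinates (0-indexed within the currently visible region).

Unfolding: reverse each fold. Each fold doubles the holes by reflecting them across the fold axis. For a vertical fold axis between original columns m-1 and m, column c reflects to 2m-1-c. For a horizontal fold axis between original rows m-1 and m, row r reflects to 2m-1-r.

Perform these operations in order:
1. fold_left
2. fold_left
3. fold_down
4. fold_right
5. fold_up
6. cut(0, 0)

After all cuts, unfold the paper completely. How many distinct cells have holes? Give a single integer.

Answer: 32

Derivation:
Op 1 fold_left: fold axis v@4; visible region now rows[0,4) x cols[0,4) = 4x4
Op 2 fold_left: fold axis v@2; visible region now rows[0,4) x cols[0,2) = 4x2
Op 3 fold_down: fold axis h@2; visible region now rows[2,4) x cols[0,2) = 2x2
Op 4 fold_right: fold axis v@1; visible region now rows[2,4) x cols[1,2) = 2x1
Op 5 fold_up: fold axis h@3; visible region now rows[2,3) x cols[1,2) = 1x1
Op 6 cut(0, 0): punch at orig (2,1); cuts so far [(2, 1)]; region rows[2,3) x cols[1,2) = 1x1
Unfold 1 (reflect across h@3): 2 holes -> [(2, 1), (3, 1)]
Unfold 2 (reflect across v@1): 4 holes -> [(2, 0), (2, 1), (3, 0), (3, 1)]
Unfold 3 (reflect across h@2): 8 holes -> [(0, 0), (0, 1), (1, 0), (1, 1), (2, 0), (2, 1), (3, 0), (3, 1)]
Unfold 4 (reflect across v@2): 16 holes -> [(0, 0), (0, 1), (0, 2), (0, 3), (1, 0), (1, 1), (1, 2), (1, 3), (2, 0), (2, 1), (2, 2), (2, 3), (3, 0), (3, 1), (3, 2), (3, 3)]
Unfold 5 (reflect across v@4): 32 holes -> [(0, 0), (0, 1), (0, 2), (0, 3), (0, 4), (0, 5), (0, 6), (0, 7), (1, 0), (1, 1), (1, 2), (1, 3), (1, 4), (1, 5), (1, 6), (1, 7), (2, 0), (2, 1), (2, 2), (2, 3), (2, 4), (2, 5), (2, 6), (2, 7), (3, 0), (3, 1), (3, 2), (3, 3), (3, 4), (3, 5), (3, 6), (3, 7)]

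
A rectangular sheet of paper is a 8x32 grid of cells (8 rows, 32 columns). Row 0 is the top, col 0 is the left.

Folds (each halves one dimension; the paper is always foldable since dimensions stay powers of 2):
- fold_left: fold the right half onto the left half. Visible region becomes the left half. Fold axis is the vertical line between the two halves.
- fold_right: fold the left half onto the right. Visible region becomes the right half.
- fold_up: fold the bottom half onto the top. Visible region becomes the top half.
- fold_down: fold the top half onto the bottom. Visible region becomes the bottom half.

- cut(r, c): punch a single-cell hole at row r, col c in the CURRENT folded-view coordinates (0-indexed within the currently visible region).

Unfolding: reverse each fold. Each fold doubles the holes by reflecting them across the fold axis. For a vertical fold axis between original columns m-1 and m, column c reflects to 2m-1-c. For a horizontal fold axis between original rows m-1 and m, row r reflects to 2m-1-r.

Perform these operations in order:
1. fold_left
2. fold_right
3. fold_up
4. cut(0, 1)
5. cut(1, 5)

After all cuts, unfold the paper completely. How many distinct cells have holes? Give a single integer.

Op 1 fold_left: fold axis v@16; visible region now rows[0,8) x cols[0,16) = 8x16
Op 2 fold_right: fold axis v@8; visible region now rows[0,8) x cols[8,16) = 8x8
Op 3 fold_up: fold axis h@4; visible region now rows[0,4) x cols[8,16) = 4x8
Op 4 cut(0, 1): punch at orig (0,9); cuts so far [(0, 9)]; region rows[0,4) x cols[8,16) = 4x8
Op 5 cut(1, 5): punch at orig (1,13); cuts so far [(0, 9), (1, 13)]; region rows[0,4) x cols[8,16) = 4x8
Unfold 1 (reflect across h@4): 4 holes -> [(0, 9), (1, 13), (6, 13), (7, 9)]
Unfold 2 (reflect across v@8): 8 holes -> [(0, 6), (0, 9), (1, 2), (1, 13), (6, 2), (6, 13), (7, 6), (7, 9)]
Unfold 3 (reflect across v@16): 16 holes -> [(0, 6), (0, 9), (0, 22), (0, 25), (1, 2), (1, 13), (1, 18), (1, 29), (6, 2), (6, 13), (6, 18), (6, 29), (7, 6), (7, 9), (7, 22), (7, 25)]

Answer: 16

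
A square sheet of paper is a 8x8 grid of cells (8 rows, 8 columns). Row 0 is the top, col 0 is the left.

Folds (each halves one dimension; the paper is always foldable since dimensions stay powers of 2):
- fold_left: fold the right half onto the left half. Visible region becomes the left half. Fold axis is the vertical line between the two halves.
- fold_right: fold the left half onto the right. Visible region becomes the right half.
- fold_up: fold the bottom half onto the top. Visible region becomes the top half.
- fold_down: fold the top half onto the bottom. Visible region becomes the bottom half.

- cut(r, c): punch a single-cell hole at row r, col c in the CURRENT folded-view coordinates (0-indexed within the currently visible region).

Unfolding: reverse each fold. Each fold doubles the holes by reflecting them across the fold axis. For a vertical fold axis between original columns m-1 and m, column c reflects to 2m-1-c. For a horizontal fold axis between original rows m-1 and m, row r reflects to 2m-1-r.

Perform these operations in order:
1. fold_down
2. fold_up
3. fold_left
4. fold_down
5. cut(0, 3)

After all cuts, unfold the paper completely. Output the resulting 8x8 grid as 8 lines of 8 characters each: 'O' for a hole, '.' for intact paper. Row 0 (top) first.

Answer: ...OO...
...OO...
...OO...
...OO...
...OO...
...OO...
...OO...
...OO...

Derivation:
Op 1 fold_down: fold axis h@4; visible region now rows[4,8) x cols[0,8) = 4x8
Op 2 fold_up: fold axis h@6; visible region now rows[4,6) x cols[0,8) = 2x8
Op 3 fold_left: fold axis v@4; visible region now rows[4,6) x cols[0,4) = 2x4
Op 4 fold_down: fold axis h@5; visible region now rows[5,6) x cols[0,4) = 1x4
Op 5 cut(0, 3): punch at orig (5,3); cuts so far [(5, 3)]; region rows[5,6) x cols[0,4) = 1x4
Unfold 1 (reflect across h@5): 2 holes -> [(4, 3), (5, 3)]
Unfold 2 (reflect across v@4): 4 holes -> [(4, 3), (4, 4), (5, 3), (5, 4)]
Unfold 3 (reflect across h@6): 8 holes -> [(4, 3), (4, 4), (5, 3), (5, 4), (6, 3), (6, 4), (7, 3), (7, 4)]
Unfold 4 (reflect across h@4): 16 holes -> [(0, 3), (0, 4), (1, 3), (1, 4), (2, 3), (2, 4), (3, 3), (3, 4), (4, 3), (4, 4), (5, 3), (5, 4), (6, 3), (6, 4), (7, 3), (7, 4)]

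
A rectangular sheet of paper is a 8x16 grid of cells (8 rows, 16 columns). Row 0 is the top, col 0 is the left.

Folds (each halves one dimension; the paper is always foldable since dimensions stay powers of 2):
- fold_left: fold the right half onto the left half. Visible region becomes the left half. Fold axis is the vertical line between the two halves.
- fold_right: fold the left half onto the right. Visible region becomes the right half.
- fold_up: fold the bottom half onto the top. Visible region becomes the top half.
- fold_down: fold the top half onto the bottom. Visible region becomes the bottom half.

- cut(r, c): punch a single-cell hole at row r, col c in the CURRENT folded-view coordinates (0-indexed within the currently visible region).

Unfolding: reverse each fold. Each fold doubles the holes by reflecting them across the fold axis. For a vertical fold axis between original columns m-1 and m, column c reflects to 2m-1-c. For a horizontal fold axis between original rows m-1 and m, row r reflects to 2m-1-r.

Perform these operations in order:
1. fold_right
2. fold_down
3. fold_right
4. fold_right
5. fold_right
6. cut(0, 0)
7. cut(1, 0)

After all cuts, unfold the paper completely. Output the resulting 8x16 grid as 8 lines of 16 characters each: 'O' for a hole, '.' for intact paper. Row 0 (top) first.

Op 1 fold_right: fold axis v@8; visible region now rows[0,8) x cols[8,16) = 8x8
Op 2 fold_down: fold axis h@4; visible region now rows[4,8) x cols[8,16) = 4x8
Op 3 fold_right: fold axis v@12; visible region now rows[4,8) x cols[12,16) = 4x4
Op 4 fold_right: fold axis v@14; visible region now rows[4,8) x cols[14,16) = 4x2
Op 5 fold_right: fold axis v@15; visible region now rows[4,8) x cols[15,16) = 4x1
Op 6 cut(0, 0): punch at orig (4,15); cuts so far [(4, 15)]; region rows[4,8) x cols[15,16) = 4x1
Op 7 cut(1, 0): punch at orig (5,15); cuts so far [(4, 15), (5, 15)]; region rows[4,8) x cols[15,16) = 4x1
Unfold 1 (reflect across v@15): 4 holes -> [(4, 14), (4, 15), (5, 14), (5, 15)]
Unfold 2 (reflect across v@14): 8 holes -> [(4, 12), (4, 13), (4, 14), (4, 15), (5, 12), (5, 13), (5, 14), (5, 15)]
Unfold 3 (reflect across v@12): 16 holes -> [(4, 8), (4, 9), (4, 10), (4, 11), (4, 12), (4, 13), (4, 14), (4, 15), (5, 8), (5, 9), (5, 10), (5, 11), (5, 12), (5, 13), (5, 14), (5, 15)]
Unfold 4 (reflect across h@4): 32 holes -> [(2, 8), (2, 9), (2, 10), (2, 11), (2, 12), (2, 13), (2, 14), (2, 15), (3, 8), (3, 9), (3, 10), (3, 11), (3, 12), (3, 13), (3, 14), (3, 15), (4, 8), (4, 9), (4, 10), (4, 11), (4, 12), (4, 13), (4, 14), (4, 15), (5, 8), (5, 9), (5, 10), (5, 11), (5, 12), (5, 13), (5, 14), (5, 15)]
Unfold 5 (reflect across v@8): 64 holes -> [(2, 0), (2, 1), (2, 2), (2, 3), (2, 4), (2, 5), (2, 6), (2, 7), (2, 8), (2, 9), (2, 10), (2, 11), (2, 12), (2, 13), (2, 14), (2, 15), (3, 0), (3, 1), (3, 2), (3, 3), (3, 4), (3, 5), (3, 6), (3, 7), (3, 8), (3, 9), (3, 10), (3, 11), (3, 12), (3, 13), (3, 14), (3, 15), (4, 0), (4, 1), (4, 2), (4, 3), (4, 4), (4, 5), (4, 6), (4, 7), (4, 8), (4, 9), (4, 10), (4, 11), (4, 12), (4, 13), (4, 14), (4, 15), (5, 0), (5, 1), (5, 2), (5, 3), (5, 4), (5, 5), (5, 6), (5, 7), (5, 8), (5, 9), (5, 10), (5, 11), (5, 12), (5, 13), (5, 14), (5, 15)]

Answer: ................
................
OOOOOOOOOOOOOOOO
OOOOOOOOOOOOOOOO
OOOOOOOOOOOOOOOO
OOOOOOOOOOOOOOOO
................
................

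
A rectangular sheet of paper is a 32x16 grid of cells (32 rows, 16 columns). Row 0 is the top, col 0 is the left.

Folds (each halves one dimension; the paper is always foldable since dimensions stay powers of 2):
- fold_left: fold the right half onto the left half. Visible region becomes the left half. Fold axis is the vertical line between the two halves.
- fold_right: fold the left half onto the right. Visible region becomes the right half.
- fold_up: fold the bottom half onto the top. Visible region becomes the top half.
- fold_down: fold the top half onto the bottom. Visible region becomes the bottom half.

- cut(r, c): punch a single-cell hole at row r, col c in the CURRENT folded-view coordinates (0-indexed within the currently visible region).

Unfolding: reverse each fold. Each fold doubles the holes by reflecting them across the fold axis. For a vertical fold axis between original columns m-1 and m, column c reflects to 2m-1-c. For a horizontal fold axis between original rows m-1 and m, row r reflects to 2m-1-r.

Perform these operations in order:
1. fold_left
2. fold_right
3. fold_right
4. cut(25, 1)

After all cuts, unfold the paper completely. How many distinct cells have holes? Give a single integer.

Answer: 8

Derivation:
Op 1 fold_left: fold axis v@8; visible region now rows[0,32) x cols[0,8) = 32x8
Op 2 fold_right: fold axis v@4; visible region now rows[0,32) x cols[4,8) = 32x4
Op 3 fold_right: fold axis v@6; visible region now rows[0,32) x cols[6,8) = 32x2
Op 4 cut(25, 1): punch at orig (25,7); cuts so far [(25, 7)]; region rows[0,32) x cols[6,8) = 32x2
Unfold 1 (reflect across v@6): 2 holes -> [(25, 4), (25, 7)]
Unfold 2 (reflect across v@4): 4 holes -> [(25, 0), (25, 3), (25, 4), (25, 7)]
Unfold 3 (reflect across v@8): 8 holes -> [(25, 0), (25, 3), (25, 4), (25, 7), (25, 8), (25, 11), (25, 12), (25, 15)]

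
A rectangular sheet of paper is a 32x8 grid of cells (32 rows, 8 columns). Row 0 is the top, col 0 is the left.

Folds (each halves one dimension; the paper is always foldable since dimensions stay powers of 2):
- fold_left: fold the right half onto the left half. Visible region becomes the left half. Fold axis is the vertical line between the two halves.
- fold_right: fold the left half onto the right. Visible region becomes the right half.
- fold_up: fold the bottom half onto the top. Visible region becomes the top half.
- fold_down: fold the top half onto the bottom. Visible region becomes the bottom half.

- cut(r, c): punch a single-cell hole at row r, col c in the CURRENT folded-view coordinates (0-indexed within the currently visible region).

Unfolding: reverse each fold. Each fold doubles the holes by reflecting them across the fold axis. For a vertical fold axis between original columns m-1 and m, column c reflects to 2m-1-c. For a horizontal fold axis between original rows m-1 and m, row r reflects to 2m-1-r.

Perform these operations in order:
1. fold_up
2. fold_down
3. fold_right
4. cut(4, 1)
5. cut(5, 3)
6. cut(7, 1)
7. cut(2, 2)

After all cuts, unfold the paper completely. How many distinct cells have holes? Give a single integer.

Answer: 32

Derivation:
Op 1 fold_up: fold axis h@16; visible region now rows[0,16) x cols[0,8) = 16x8
Op 2 fold_down: fold axis h@8; visible region now rows[8,16) x cols[0,8) = 8x8
Op 3 fold_right: fold axis v@4; visible region now rows[8,16) x cols[4,8) = 8x4
Op 4 cut(4, 1): punch at orig (12,5); cuts so far [(12, 5)]; region rows[8,16) x cols[4,8) = 8x4
Op 5 cut(5, 3): punch at orig (13,7); cuts so far [(12, 5), (13, 7)]; region rows[8,16) x cols[4,8) = 8x4
Op 6 cut(7, 1): punch at orig (15,5); cuts so far [(12, 5), (13, 7), (15, 5)]; region rows[8,16) x cols[4,8) = 8x4
Op 7 cut(2, 2): punch at orig (10,6); cuts so far [(10, 6), (12, 5), (13, 7), (15, 5)]; region rows[8,16) x cols[4,8) = 8x4
Unfold 1 (reflect across v@4): 8 holes -> [(10, 1), (10, 6), (12, 2), (12, 5), (13, 0), (13, 7), (15, 2), (15, 5)]
Unfold 2 (reflect across h@8): 16 holes -> [(0, 2), (0, 5), (2, 0), (2, 7), (3, 2), (3, 5), (5, 1), (5, 6), (10, 1), (10, 6), (12, 2), (12, 5), (13, 0), (13, 7), (15, 2), (15, 5)]
Unfold 3 (reflect across h@16): 32 holes -> [(0, 2), (0, 5), (2, 0), (2, 7), (3, 2), (3, 5), (5, 1), (5, 6), (10, 1), (10, 6), (12, 2), (12, 5), (13, 0), (13, 7), (15, 2), (15, 5), (16, 2), (16, 5), (18, 0), (18, 7), (19, 2), (19, 5), (21, 1), (21, 6), (26, 1), (26, 6), (28, 2), (28, 5), (29, 0), (29, 7), (31, 2), (31, 5)]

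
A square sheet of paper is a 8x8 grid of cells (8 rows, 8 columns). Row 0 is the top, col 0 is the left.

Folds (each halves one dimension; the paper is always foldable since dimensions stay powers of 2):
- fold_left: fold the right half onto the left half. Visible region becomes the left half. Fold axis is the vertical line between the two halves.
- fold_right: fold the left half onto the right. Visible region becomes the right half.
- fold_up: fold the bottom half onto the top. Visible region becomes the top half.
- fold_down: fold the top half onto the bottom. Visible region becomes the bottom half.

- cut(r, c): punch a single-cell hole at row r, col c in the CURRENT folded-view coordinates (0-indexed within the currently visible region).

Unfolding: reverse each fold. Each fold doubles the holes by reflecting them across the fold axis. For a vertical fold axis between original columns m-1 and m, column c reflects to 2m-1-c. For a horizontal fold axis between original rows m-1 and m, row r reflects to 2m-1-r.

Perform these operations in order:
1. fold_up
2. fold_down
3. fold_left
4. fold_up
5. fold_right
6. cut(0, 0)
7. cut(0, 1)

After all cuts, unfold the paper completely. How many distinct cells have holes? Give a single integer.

Op 1 fold_up: fold axis h@4; visible region now rows[0,4) x cols[0,8) = 4x8
Op 2 fold_down: fold axis h@2; visible region now rows[2,4) x cols[0,8) = 2x8
Op 3 fold_left: fold axis v@4; visible region now rows[2,4) x cols[0,4) = 2x4
Op 4 fold_up: fold axis h@3; visible region now rows[2,3) x cols[0,4) = 1x4
Op 5 fold_right: fold axis v@2; visible region now rows[2,3) x cols[2,4) = 1x2
Op 6 cut(0, 0): punch at orig (2,2); cuts so far [(2, 2)]; region rows[2,3) x cols[2,4) = 1x2
Op 7 cut(0, 1): punch at orig (2,3); cuts so far [(2, 2), (2, 3)]; region rows[2,3) x cols[2,4) = 1x2
Unfold 1 (reflect across v@2): 4 holes -> [(2, 0), (2, 1), (2, 2), (2, 3)]
Unfold 2 (reflect across h@3): 8 holes -> [(2, 0), (2, 1), (2, 2), (2, 3), (3, 0), (3, 1), (3, 2), (3, 3)]
Unfold 3 (reflect across v@4): 16 holes -> [(2, 0), (2, 1), (2, 2), (2, 3), (2, 4), (2, 5), (2, 6), (2, 7), (3, 0), (3, 1), (3, 2), (3, 3), (3, 4), (3, 5), (3, 6), (3, 7)]
Unfold 4 (reflect across h@2): 32 holes -> [(0, 0), (0, 1), (0, 2), (0, 3), (0, 4), (0, 5), (0, 6), (0, 7), (1, 0), (1, 1), (1, 2), (1, 3), (1, 4), (1, 5), (1, 6), (1, 7), (2, 0), (2, 1), (2, 2), (2, 3), (2, 4), (2, 5), (2, 6), (2, 7), (3, 0), (3, 1), (3, 2), (3, 3), (3, 4), (3, 5), (3, 6), (3, 7)]
Unfold 5 (reflect across h@4): 64 holes -> [(0, 0), (0, 1), (0, 2), (0, 3), (0, 4), (0, 5), (0, 6), (0, 7), (1, 0), (1, 1), (1, 2), (1, 3), (1, 4), (1, 5), (1, 6), (1, 7), (2, 0), (2, 1), (2, 2), (2, 3), (2, 4), (2, 5), (2, 6), (2, 7), (3, 0), (3, 1), (3, 2), (3, 3), (3, 4), (3, 5), (3, 6), (3, 7), (4, 0), (4, 1), (4, 2), (4, 3), (4, 4), (4, 5), (4, 6), (4, 7), (5, 0), (5, 1), (5, 2), (5, 3), (5, 4), (5, 5), (5, 6), (5, 7), (6, 0), (6, 1), (6, 2), (6, 3), (6, 4), (6, 5), (6, 6), (6, 7), (7, 0), (7, 1), (7, 2), (7, 3), (7, 4), (7, 5), (7, 6), (7, 7)]

Answer: 64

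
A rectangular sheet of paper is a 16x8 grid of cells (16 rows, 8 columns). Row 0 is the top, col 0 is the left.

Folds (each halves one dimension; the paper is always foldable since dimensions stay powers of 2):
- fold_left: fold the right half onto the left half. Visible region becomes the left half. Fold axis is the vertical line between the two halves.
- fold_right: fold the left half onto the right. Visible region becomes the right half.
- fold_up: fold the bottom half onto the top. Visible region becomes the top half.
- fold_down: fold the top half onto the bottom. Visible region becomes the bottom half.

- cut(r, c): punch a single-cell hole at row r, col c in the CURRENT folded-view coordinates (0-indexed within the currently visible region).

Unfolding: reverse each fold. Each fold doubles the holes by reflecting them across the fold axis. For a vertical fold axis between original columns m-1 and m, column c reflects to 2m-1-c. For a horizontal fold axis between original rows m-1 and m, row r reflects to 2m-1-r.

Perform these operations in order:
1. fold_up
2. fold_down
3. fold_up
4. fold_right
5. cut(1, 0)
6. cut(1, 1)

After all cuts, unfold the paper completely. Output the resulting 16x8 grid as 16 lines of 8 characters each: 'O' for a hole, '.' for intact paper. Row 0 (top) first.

Answer: ........
..OOOO..
..OOOO..
........
........
..OOOO..
..OOOO..
........
........
..OOOO..
..OOOO..
........
........
..OOOO..
..OOOO..
........

Derivation:
Op 1 fold_up: fold axis h@8; visible region now rows[0,8) x cols[0,8) = 8x8
Op 2 fold_down: fold axis h@4; visible region now rows[4,8) x cols[0,8) = 4x8
Op 3 fold_up: fold axis h@6; visible region now rows[4,6) x cols[0,8) = 2x8
Op 4 fold_right: fold axis v@4; visible region now rows[4,6) x cols[4,8) = 2x4
Op 5 cut(1, 0): punch at orig (5,4); cuts so far [(5, 4)]; region rows[4,6) x cols[4,8) = 2x4
Op 6 cut(1, 1): punch at orig (5,5); cuts so far [(5, 4), (5, 5)]; region rows[4,6) x cols[4,8) = 2x4
Unfold 1 (reflect across v@4): 4 holes -> [(5, 2), (5, 3), (5, 4), (5, 5)]
Unfold 2 (reflect across h@6): 8 holes -> [(5, 2), (5, 3), (5, 4), (5, 5), (6, 2), (6, 3), (6, 4), (6, 5)]
Unfold 3 (reflect across h@4): 16 holes -> [(1, 2), (1, 3), (1, 4), (1, 5), (2, 2), (2, 3), (2, 4), (2, 5), (5, 2), (5, 3), (5, 4), (5, 5), (6, 2), (6, 3), (6, 4), (6, 5)]
Unfold 4 (reflect across h@8): 32 holes -> [(1, 2), (1, 3), (1, 4), (1, 5), (2, 2), (2, 3), (2, 4), (2, 5), (5, 2), (5, 3), (5, 4), (5, 5), (6, 2), (6, 3), (6, 4), (6, 5), (9, 2), (9, 3), (9, 4), (9, 5), (10, 2), (10, 3), (10, 4), (10, 5), (13, 2), (13, 3), (13, 4), (13, 5), (14, 2), (14, 3), (14, 4), (14, 5)]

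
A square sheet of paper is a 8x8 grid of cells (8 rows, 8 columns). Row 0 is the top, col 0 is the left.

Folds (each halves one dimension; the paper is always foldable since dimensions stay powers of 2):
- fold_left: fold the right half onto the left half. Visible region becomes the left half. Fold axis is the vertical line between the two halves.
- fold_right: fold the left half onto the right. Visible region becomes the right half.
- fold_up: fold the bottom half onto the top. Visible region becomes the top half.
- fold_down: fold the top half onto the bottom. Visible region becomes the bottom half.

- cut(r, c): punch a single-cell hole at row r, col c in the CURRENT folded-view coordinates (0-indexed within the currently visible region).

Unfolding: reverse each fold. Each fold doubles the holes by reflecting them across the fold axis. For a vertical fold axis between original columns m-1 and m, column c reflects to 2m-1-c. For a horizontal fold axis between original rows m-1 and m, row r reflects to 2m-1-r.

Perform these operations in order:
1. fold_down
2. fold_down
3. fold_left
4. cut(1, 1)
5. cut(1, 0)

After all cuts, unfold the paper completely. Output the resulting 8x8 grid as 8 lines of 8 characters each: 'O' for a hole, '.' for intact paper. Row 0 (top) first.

Answer: OO....OO
........
........
OO....OO
OO....OO
........
........
OO....OO

Derivation:
Op 1 fold_down: fold axis h@4; visible region now rows[4,8) x cols[0,8) = 4x8
Op 2 fold_down: fold axis h@6; visible region now rows[6,8) x cols[0,8) = 2x8
Op 3 fold_left: fold axis v@4; visible region now rows[6,8) x cols[0,4) = 2x4
Op 4 cut(1, 1): punch at orig (7,1); cuts so far [(7, 1)]; region rows[6,8) x cols[0,4) = 2x4
Op 5 cut(1, 0): punch at orig (7,0); cuts so far [(7, 0), (7, 1)]; region rows[6,8) x cols[0,4) = 2x4
Unfold 1 (reflect across v@4): 4 holes -> [(7, 0), (7, 1), (7, 6), (7, 7)]
Unfold 2 (reflect across h@6): 8 holes -> [(4, 0), (4, 1), (4, 6), (4, 7), (7, 0), (7, 1), (7, 6), (7, 7)]
Unfold 3 (reflect across h@4): 16 holes -> [(0, 0), (0, 1), (0, 6), (0, 7), (3, 0), (3, 1), (3, 6), (3, 7), (4, 0), (4, 1), (4, 6), (4, 7), (7, 0), (7, 1), (7, 6), (7, 7)]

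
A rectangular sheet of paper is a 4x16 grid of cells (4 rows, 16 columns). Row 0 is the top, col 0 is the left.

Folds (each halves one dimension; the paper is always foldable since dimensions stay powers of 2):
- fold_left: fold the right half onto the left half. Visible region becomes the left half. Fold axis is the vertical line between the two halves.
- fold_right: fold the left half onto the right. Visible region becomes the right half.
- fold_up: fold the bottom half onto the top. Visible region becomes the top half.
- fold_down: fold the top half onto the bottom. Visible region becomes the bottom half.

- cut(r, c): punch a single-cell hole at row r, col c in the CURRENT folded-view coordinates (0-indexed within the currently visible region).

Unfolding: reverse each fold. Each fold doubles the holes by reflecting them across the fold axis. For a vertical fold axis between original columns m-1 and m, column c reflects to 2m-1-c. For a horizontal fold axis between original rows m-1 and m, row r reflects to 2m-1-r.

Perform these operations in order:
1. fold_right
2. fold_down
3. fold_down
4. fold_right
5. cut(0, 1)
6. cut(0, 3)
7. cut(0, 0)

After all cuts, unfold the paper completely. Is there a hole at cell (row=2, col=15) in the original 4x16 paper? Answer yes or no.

Answer: yes

Derivation:
Op 1 fold_right: fold axis v@8; visible region now rows[0,4) x cols[8,16) = 4x8
Op 2 fold_down: fold axis h@2; visible region now rows[2,4) x cols[8,16) = 2x8
Op 3 fold_down: fold axis h@3; visible region now rows[3,4) x cols[8,16) = 1x8
Op 4 fold_right: fold axis v@12; visible region now rows[3,4) x cols[12,16) = 1x4
Op 5 cut(0, 1): punch at orig (3,13); cuts so far [(3, 13)]; region rows[3,4) x cols[12,16) = 1x4
Op 6 cut(0, 3): punch at orig (3,15); cuts so far [(3, 13), (3, 15)]; region rows[3,4) x cols[12,16) = 1x4
Op 7 cut(0, 0): punch at orig (3,12); cuts so far [(3, 12), (3, 13), (3, 15)]; region rows[3,4) x cols[12,16) = 1x4
Unfold 1 (reflect across v@12): 6 holes -> [(3, 8), (3, 10), (3, 11), (3, 12), (3, 13), (3, 15)]
Unfold 2 (reflect across h@3): 12 holes -> [(2, 8), (2, 10), (2, 11), (2, 12), (2, 13), (2, 15), (3, 8), (3, 10), (3, 11), (3, 12), (3, 13), (3, 15)]
Unfold 3 (reflect across h@2): 24 holes -> [(0, 8), (0, 10), (0, 11), (0, 12), (0, 13), (0, 15), (1, 8), (1, 10), (1, 11), (1, 12), (1, 13), (1, 15), (2, 8), (2, 10), (2, 11), (2, 12), (2, 13), (2, 15), (3, 8), (3, 10), (3, 11), (3, 12), (3, 13), (3, 15)]
Unfold 4 (reflect across v@8): 48 holes -> [(0, 0), (0, 2), (0, 3), (0, 4), (0, 5), (0, 7), (0, 8), (0, 10), (0, 11), (0, 12), (0, 13), (0, 15), (1, 0), (1, 2), (1, 3), (1, 4), (1, 5), (1, 7), (1, 8), (1, 10), (1, 11), (1, 12), (1, 13), (1, 15), (2, 0), (2, 2), (2, 3), (2, 4), (2, 5), (2, 7), (2, 8), (2, 10), (2, 11), (2, 12), (2, 13), (2, 15), (3, 0), (3, 2), (3, 3), (3, 4), (3, 5), (3, 7), (3, 8), (3, 10), (3, 11), (3, 12), (3, 13), (3, 15)]
Holes: [(0, 0), (0, 2), (0, 3), (0, 4), (0, 5), (0, 7), (0, 8), (0, 10), (0, 11), (0, 12), (0, 13), (0, 15), (1, 0), (1, 2), (1, 3), (1, 4), (1, 5), (1, 7), (1, 8), (1, 10), (1, 11), (1, 12), (1, 13), (1, 15), (2, 0), (2, 2), (2, 3), (2, 4), (2, 5), (2, 7), (2, 8), (2, 10), (2, 11), (2, 12), (2, 13), (2, 15), (3, 0), (3, 2), (3, 3), (3, 4), (3, 5), (3, 7), (3, 8), (3, 10), (3, 11), (3, 12), (3, 13), (3, 15)]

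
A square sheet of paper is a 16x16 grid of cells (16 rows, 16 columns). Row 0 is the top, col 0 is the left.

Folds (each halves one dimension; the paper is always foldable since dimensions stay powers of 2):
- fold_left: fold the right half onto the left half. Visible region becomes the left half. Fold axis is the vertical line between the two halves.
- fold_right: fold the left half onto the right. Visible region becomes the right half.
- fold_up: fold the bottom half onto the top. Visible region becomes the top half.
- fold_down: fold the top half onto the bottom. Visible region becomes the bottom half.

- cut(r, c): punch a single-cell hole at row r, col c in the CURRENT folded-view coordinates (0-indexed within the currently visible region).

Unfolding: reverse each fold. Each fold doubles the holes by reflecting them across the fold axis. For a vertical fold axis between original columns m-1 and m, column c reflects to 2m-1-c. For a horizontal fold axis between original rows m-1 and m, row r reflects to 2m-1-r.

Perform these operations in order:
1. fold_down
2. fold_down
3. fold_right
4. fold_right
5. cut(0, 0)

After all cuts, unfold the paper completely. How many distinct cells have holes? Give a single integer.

Op 1 fold_down: fold axis h@8; visible region now rows[8,16) x cols[0,16) = 8x16
Op 2 fold_down: fold axis h@12; visible region now rows[12,16) x cols[0,16) = 4x16
Op 3 fold_right: fold axis v@8; visible region now rows[12,16) x cols[8,16) = 4x8
Op 4 fold_right: fold axis v@12; visible region now rows[12,16) x cols[12,16) = 4x4
Op 5 cut(0, 0): punch at orig (12,12); cuts so far [(12, 12)]; region rows[12,16) x cols[12,16) = 4x4
Unfold 1 (reflect across v@12): 2 holes -> [(12, 11), (12, 12)]
Unfold 2 (reflect across v@8): 4 holes -> [(12, 3), (12, 4), (12, 11), (12, 12)]
Unfold 3 (reflect across h@12): 8 holes -> [(11, 3), (11, 4), (11, 11), (11, 12), (12, 3), (12, 4), (12, 11), (12, 12)]
Unfold 4 (reflect across h@8): 16 holes -> [(3, 3), (3, 4), (3, 11), (3, 12), (4, 3), (4, 4), (4, 11), (4, 12), (11, 3), (11, 4), (11, 11), (11, 12), (12, 3), (12, 4), (12, 11), (12, 12)]

Answer: 16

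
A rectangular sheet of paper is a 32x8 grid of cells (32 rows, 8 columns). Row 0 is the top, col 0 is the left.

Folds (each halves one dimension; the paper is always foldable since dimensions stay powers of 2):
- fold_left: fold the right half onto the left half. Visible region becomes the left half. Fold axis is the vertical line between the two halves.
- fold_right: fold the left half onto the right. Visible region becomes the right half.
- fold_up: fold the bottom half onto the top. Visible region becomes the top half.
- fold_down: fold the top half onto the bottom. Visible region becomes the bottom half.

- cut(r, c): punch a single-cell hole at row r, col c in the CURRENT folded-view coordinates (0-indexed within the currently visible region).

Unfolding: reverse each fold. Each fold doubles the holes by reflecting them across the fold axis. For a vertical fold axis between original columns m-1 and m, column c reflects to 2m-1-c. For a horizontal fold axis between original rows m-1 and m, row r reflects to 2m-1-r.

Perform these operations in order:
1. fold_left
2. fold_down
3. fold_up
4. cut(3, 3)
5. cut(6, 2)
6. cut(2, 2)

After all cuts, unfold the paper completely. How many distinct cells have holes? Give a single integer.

Op 1 fold_left: fold axis v@4; visible region now rows[0,32) x cols[0,4) = 32x4
Op 2 fold_down: fold axis h@16; visible region now rows[16,32) x cols[0,4) = 16x4
Op 3 fold_up: fold axis h@24; visible region now rows[16,24) x cols[0,4) = 8x4
Op 4 cut(3, 3): punch at orig (19,3); cuts so far [(19, 3)]; region rows[16,24) x cols[0,4) = 8x4
Op 5 cut(6, 2): punch at orig (22,2); cuts so far [(19, 3), (22, 2)]; region rows[16,24) x cols[0,4) = 8x4
Op 6 cut(2, 2): punch at orig (18,2); cuts so far [(18, 2), (19, 3), (22, 2)]; region rows[16,24) x cols[0,4) = 8x4
Unfold 1 (reflect across h@24): 6 holes -> [(18, 2), (19, 3), (22, 2), (25, 2), (28, 3), (29, 2)]
Unfold 2 (reflect across h@16): 12 holes -> [(2, 2), (3, 3), (6, 2), (9, 2), (12, 3), (13, 2), (18, 2), (19, 3), (22, 2), (25, 2), (28, 3), (29, 2)]
Unfold 3 (reflect across v@4): 24 holes -> [(2, 2), (2, 5), (3, 3), (3, 4), (6, 2), (6, 5), (9, 2), (9, 5), (12, 3), (12, 4), (13, 2), (13, 5), (18, 2), (18, 5), (19, 3), (19, 4), (22, 2), (22, 5), (25, 2), (25, 5), (28, 3), (28, 4), (29, 2), (29, 5)]

Answer: 24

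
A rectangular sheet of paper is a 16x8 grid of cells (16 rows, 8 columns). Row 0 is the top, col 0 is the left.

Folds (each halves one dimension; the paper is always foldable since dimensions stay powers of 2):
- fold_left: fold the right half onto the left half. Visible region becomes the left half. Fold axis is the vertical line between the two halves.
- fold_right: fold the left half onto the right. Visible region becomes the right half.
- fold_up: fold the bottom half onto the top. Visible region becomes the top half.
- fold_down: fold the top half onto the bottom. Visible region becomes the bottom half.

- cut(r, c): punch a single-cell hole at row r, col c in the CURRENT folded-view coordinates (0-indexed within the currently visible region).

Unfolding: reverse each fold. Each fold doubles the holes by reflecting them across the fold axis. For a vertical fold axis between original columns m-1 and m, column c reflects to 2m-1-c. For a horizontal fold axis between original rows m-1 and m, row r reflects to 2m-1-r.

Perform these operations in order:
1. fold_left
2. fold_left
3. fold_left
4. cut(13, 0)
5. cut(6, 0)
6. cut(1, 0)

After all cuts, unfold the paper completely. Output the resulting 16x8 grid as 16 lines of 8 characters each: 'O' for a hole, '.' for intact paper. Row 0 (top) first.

Answer: ........
OOOOOOOO
........
........
........
........
OOOOOOOO
........
........
........
........
........
........
OOOOOOOO
........
........

Derivation:
Op 1 fold_left: fold axis v@4; visible region now rows[0,16) x cols[0,4) = 16x4
Op 2 fold_left: fold axis v@2; visible region now rows[0,16) x cols[0,2) = 16x2
Op 3 fold_left: fold axis v@1; visible region now rows[0,16) x cols[0,1) = 16x1
Op 4 cut(13, 0): punch at orig (13,0); cuts so far [(13, 0)]; region rows[0,16) x cols[0,1) = 16x1
Op 5 cut(6, 0): punch at orig (6,0); cuts so far [(6, 0), (13, 0)]; region rows[0,16) x cols[0,1) = 16x1
Op 6 cut(1, 0): punch at orig (1,0); cuts so far [(1, 0), (6, 0), (13, 0)]; region rows[0,16) x cols[0,1) = 16x1
Unfold 1 (reflect across v@1): 6 holes -> [(1, 0), (1, 1), (6, 0), (6, 1), (13, 0), (13, 1)]
Unfold 2 (reflect across v@2): 12 holes -> [(1, 0), (1, 1), (1, 2), (1, 3), (6, 0), (6, 1), (6, 2), (6, 3), (13, 0), (13, 1), (13, 2), (13, 3)]
Unfold 3 (reflect across v@4): 24 holes -> [(1, 0), (1, 1), (1, 2), (1, 3), (1, 4), (1, 5), (1, 6), (1, 7), (6, 0), (6, 1), (6, 2), (6, 3), (6, 4), (6, 5), (6, 6), (6, 7), (13, 0), (13, 1), (13, 2), (13, 3), (13, 4), (13, 5), (13, 6), (13, 7)]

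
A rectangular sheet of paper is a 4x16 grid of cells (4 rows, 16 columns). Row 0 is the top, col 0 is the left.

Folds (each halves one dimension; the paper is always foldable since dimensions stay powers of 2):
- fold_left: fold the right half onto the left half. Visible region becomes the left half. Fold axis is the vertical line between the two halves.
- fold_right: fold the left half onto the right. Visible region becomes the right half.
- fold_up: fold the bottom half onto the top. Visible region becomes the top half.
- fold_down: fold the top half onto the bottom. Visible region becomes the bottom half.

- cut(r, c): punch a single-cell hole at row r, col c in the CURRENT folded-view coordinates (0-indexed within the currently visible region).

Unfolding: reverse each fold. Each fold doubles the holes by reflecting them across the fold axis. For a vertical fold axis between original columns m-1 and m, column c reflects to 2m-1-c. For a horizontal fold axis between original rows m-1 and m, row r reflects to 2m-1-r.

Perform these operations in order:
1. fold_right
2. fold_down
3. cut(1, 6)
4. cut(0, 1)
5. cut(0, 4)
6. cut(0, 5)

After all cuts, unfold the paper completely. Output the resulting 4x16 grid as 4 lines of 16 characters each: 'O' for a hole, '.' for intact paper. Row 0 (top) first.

Answer: .O............O.
..OO..O..O..OO..
..OO..O..O..OO..
.O............O.

Derivation:
Op 1 fold_right: fold axis v@8; visible region now rows[0,4) x cols[8,16) = 4x8
Op 2 fold_down: fold axis h@2; visible region now rows[2,4) x cols[8,16) = 2x8
Op 3 cut(1, 6): punch at orig (3,14); cuts so far [(3, 14)]; region rows[2,4) x cols[8,16) = 2x8
Op 4 cut(0, 1): punch at orig (2,9); cuts so far [(2, 9), (3, 14)]; region rows[2,4) x cols[8,16) = 2x8
Op 5 cut(0, 4): punch at orig (2,12); cuts so far [(2, 9), (2, 12), (3, 14)]; region rows[2,4) x cols[8,16) = 2x8
Op 6 cut(0, 5): punch at orig (2,13); cuts so far [(2, 9), (2, 12), (2, 13), (3, 14)]; region rows[2,4) x cols[8,16) = 2x8
Unfold 1 (reflect across h@2): 8 holes -> [(0, 14), (1, 9), (1, 12), (1, 13), (2, 9), (2, 12), (2, 13), (3, 14)]
Unfold 2 (reflect across v@8): 16 holes -> [(0, 1), (0, 14), (1, 2), (1, 3), (1, 6), (1, 9), (1, 12), (1, 13), (2, 2), (2, 3), (2, 6), (2, 9), (2, 12), (2, 13), (3, 1), (3, 14)]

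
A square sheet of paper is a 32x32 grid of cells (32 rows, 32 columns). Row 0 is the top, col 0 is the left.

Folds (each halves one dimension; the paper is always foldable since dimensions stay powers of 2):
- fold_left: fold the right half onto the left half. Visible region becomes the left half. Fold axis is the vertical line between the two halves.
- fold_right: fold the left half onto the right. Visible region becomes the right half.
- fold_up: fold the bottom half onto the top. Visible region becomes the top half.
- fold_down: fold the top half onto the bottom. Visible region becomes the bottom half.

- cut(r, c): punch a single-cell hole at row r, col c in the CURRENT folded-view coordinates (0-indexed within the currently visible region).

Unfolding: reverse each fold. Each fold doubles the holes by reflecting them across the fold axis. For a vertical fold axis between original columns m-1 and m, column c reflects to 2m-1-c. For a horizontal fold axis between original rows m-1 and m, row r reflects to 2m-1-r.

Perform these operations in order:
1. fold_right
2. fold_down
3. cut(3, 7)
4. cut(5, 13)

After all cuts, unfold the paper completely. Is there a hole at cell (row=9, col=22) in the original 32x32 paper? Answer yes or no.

Op 1 fold_right: fold axis v@16; visible region now rows[0,32) x cols[16,32) = 32x16
Op 2 fold_down: fold axis h@16; visible region now rows[16,32) x cols[16,32) = 16x16
Op 3 cut(3, 7): punch at orig (19,23); cuts so far [(19, 23)]; region rows[16,32) x cols[16,32) = 16x16
Op 4 cut(5, 13): punch at orig (21,29); cuts so far [(19, 23), (21, 29)]; region rows[16,32) x cols[16,32) = 16x16
Unfold 1 (reflect across h@16): 4 holes -> [(10, 29), (12, 23), (19, 23), (21, 29)]
Unfold 2 (reflect across v@16): 8 holes -> [(10, 2), (10, 29), (12, 8), (12, 23), (19, 8), (19, 23), (21, 2), (21, 29)]
Holes: [(10, 2), (10, 29), (12, 8), (12, 23), (19, 8), (19, 23), (21, 2), (21, 29)]

Answer: no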